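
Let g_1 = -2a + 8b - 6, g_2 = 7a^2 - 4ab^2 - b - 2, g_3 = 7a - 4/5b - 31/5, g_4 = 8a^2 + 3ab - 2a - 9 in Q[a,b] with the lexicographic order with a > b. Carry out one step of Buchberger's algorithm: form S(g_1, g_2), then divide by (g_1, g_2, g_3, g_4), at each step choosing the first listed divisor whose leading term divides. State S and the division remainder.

S(g_1, g_2) = 4/7ab^2 - 4ab + 3a + 1/7b + 2/7; remainder on division = 16/7b^3 - 124/7b^2 + 169/7b - 61/7.

lcm(LM(g_1), LM(g_2)) = a^2.
S = (lcm/LT(g_1))·g_1 − (lcm/LT(g_2))·g_2 = 4/7ab^2 - 4ab + 3a + 1/7b + 2/7.
Reduce S modulo (g_1, g_2, g_3, g_4) in that order:
  leading term ab^2: subtract (-2/7b^2)·g_1 from 4/7ab^2 - 4ab + 3a + 1/7b + 2/7 → -4ab + 3a + 16/7b^3 - 12/7b^2 + 1/7b + 2/7
  leading term ab: subtract (2b)·g_1 from -4ab + 3a + 16/7b^3 - 12/7b^2 + 1/7b + 2/7 → 3a + 16/7b^3 - 124/7b^2 + 85/7b + 2/7
  leading term a: subtract (-3/2)·g_1 from 3a + 16/7b^3 - 124/7b^2 + 85/7b + 2/7 → 16/7b^3 - 124/7b^2 + 169/7b - 61/7
  leading term b^3: no divisor's leading term divides it; move 16/7b^3 to the remainder.
  leading term b^2: no divisor's leading term divides it; move -124/7b^2 to the remainder.
  leading term b: no divisor's leading term divides it; move 169/7b to the remainder.
  leading term 1: no divisor's leading term divides it; move -61/7 to the remainder.
The remainder 16/7b^3 - 124/7b^2 + 169/7b - 61/7 is nonzero, so it would be added as the next basis element.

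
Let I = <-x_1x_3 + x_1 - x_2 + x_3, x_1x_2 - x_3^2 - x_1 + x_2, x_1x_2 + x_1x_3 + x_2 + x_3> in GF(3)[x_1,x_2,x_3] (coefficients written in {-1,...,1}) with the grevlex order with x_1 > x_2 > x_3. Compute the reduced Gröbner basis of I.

The reduced Gröbner basis is the canonical form of the ideal for this ordering.

f_1 = -x_1x_3 + x_1 - x_2 + x_3, LT = x_1x_3.
f_2 = x_1x_2 - x_3^2 - x_1 + x_2, LT = x_1x_2.
f_3 = x_1x_2 + x_1x_3 + x_2 + x_3, LT = x_1x_2.

S(f_1,f_2): lcm = x_1x_2x_3. S = x_3^3 - x_1x_2 + x_2^2 + x_1x_3 + x_2x_3.
  leading term x_3^3: no divisor's leading term divides it; move x_3^3 to the remainder.
  leading term x_1x_2: subtract (-1)·f_2 from -x_1x_2 + x_2^2 + x_1x_3 + x_2x_3 → x_2^2 + x_1x_3 + x_2x_3 - x_3^2 - x_1 + x_2
  leading term x_2^2: no divisor's leading term divides it; move x_2^2 to the remainder.
  leading term x_1x_3: subtract (-1)·f_1 from x_1x_3 + x_2x_3 - x_3^2 - x_1 + x_2 → x_2x_3 - x_3^2 + x_3
  leading term x_2x_3: no divisor's leading term divides it; move x_2x_3 to the remainder.
  leading term x_3^2: no divisor's leading term divides it; move -x_3^2 to the remainder.
  leading term x_3: no divisor's leading term divides it; move x_3 to the remainder.
  remainder x_3^3 + x_2^2 + x_2x_3 - x_3^2 + x_3 ≠ 0; add g_4 = x_3^3 + x_2^2 + x_2x_3 - x_3^2 + x_3 to the basis.

S(f_1,f_3): lcm = x_1x_2x_3. S = -x_1x_3^2 - x_1x_2 + x_2^2 + x_2x_3 - x_3^2.
  leading term x_1x_3^2: subtract (x_3)·f_1 from -x_1x_3^2 - x_1x_2 + x_2^2 + x_2x_3 - x_3^2 → -x_1x_2 + x_2^2 - x_1x_3 - x_2x_3 + x_3^2
  leading term x_1x_2: subtract (-1)·f_2 from -x_1x_2 + x_2^2 - x_1x_3 - x_2x_3 + x_3^2 → x_2^2 - x_1x_3 - x_2x_3 - x_1 + x_2
  leading term x_2^2: no divisor's leading term divides it; move x_2^2 to the remainder.
  leading term x_1x_3: subtract (1)·f_1 from -x_1x_3 - x_2x_3 - x_1 + x_2 → -x_2x_3 + x_1 - x_2 - x_3
  leading term x_2x_3: no divisor's leading term divides it; move -x_2x_3 to the remainder.
  leading term x_1: no divisor's leading term divides it; move x_1 to the remainder.
  leading term x_2: no divisor's leading term divides it; move -x_2 to the remainder.
  leading term x_3: no divisor's leading term divides it; move -x_3 to the remainder.
  remainder x_2^2 - x_2x_3 + x_1 - x_2 - x_3 ≠ 0; add g_5 = x_2^2 - x_2x_3 + x_1 - x_2 - x_3 to the basis.

S(f_2,f_3): lcm = x_1x_2. S = -x_1x_3 - x_3^2 - x_1 - x_3.
  leading term x_1x_3: subtract (1)·f_1 from -x_1x_3 - x_3^2 - x_1 - x_3 → -x_3^2 + x_1 + x_2 + x_3
  leading term x_3^2: no divisor's leading term divides it; move -x_3^2 to the remainder.
  leading term x_1: no divisor's leading term divides it; move x_1 to the remainder.
  leading term x_2: no divisor's leading term divides it; move x_2 to the remainder.
  leading term x_3: no divisor's leading term divides it; move x_3 to the remainder.
  remainder -x_3^2 + x_1 + x_2 + x_3 ≠ 0; add g_6 = -x_3^2 + x_1 + x_2 + x_3 to the basis.

S(f_2,g_5): lcm = x_1x_2^2. S = x_1x_2x_3 - x_2x_3^2 - x_1^2 + x_2^2 + x_1x_3.
  leading term x_1x_2x_3: subtract (-x_2)·f_1 from x_1x_2x_3 - x_2x_3^2 - x_1^2 + x_2^2 + x_1x_3 → -x_2x_3^2 - x_1^2 + x_1x_2 + x_1x_3 + x_2x_3
  leading term x_2x_3^2: subtract (x_2)·g_6 from -x_2x_3^2 - x_1^2 + x_1x_2 + x_1x_3 + x_2x_3 → -x_1^2 - x_2^2 + x_1x_3
  leading term x_1^2: no divisor's leading term divides it; move -x_1^2 to the remainder.
  leading term x_2^2: subtract (-1)·g_5 from -x_2^2 + x_1x_3 → x_1x_3 - x_2x_3 + x_1 - x_2 - x_3
  leading term x_1x_3: subtract (-1)·f_1 from x_1x_3 - x_2x_3 + x_1 - x_2 - x_3 → -x_2x_3 - x_1 + x_2
  leading term x_2x_3: no divisor's leading term divides it; move -x_2x_3 to the remainder.
  leading term x_1: no divisor's leading term divides it; move -x_1 to the remainder.
  leading term x_2: no divisor's leading term divides it; move x_2 to the remainder.
  remainder -x_1^2 - x_2x_3 - x_1 + x_2 ≠ 0; add g_7 = -x_1^2 - x_2x_3 - x_1 + x_2 to the basis.

The other S-polynomials (S(f_1,g_4), S(f_2,g_4), S(f_3,g_4), S(f_1,g_5), S(f_3,g_5), S(g_4,g_5), S(f_1,g_6), S(f_2,g_6), S(f_3,g_6), S(g_4,g_6), S(g_5,g_6), S(f_1,g_7), S(f_2,g_7), S(f_3,g_7), S(g_4,g_7), S(g_5,g_7), S(g_6,g_7)) all reduce to 0 modulo the current basis, so we have a Gröbner basis.
Inter-reduce: drop elements whose leading term is divisible by another's, tail-reduce, and make monic.

G = {x_1^2 + x_2x_3 + x_1 - x_2, x_1x_2 + x_1 - x_3, x_2^2 - x_2x_3 + x_1 - x_2 - x_3, x_1x_3 - x_1 + x_2 - x_3, x_3^2 - x_1 - x_2 - x_3}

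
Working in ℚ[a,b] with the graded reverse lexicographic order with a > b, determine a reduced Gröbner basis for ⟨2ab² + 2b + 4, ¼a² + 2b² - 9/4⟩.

G = {b⁴ - ⅛ab - 9/8b² - ¼a, ab² + b + 2, a² + 8b² - 9}

f_1 = 2ab² + 2b + 4, LT = ab².
f_2 = ¼a² + 2b² - 9/4, LT = a².

S(f_1,f_2): lcm = a²b². S = -8b⁴ + ab + 9b² + 2a.
  leading term b⁴: no divisor's leading term divides it; move -8b⁴ to the remainder.
  leading term ab: no divisor's leading term divides it; move ab to the remainder.
  leading term b²: no divisor's leading term divides it; move 9b² to the remainder.
  leading term a: no divisor's leading term divides it; move 2a to the remainder.
  remainder -8b⁴ + ab + 9b² + 2a ≠ 0; add g_3 = -8b⁴ + ab + 9b² + 2a to the basis.

The other S-polynomials (S(f_1,g_3), S(f_2,g_3)) all reduce to 0 modulo the current basis, so we have a Gröbner basis.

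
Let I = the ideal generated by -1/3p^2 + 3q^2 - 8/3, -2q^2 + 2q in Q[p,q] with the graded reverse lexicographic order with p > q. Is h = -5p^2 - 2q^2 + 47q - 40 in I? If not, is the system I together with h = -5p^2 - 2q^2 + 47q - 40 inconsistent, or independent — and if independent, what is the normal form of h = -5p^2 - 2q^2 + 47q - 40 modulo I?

-5p^2 - 2q^2 + 47q - 40 lies in I (it reduces to 0).

First compute the reduced Gröbner basis of I by Buchberger's algorithm.
f_1 = -1/3p^2 + 3q^2 - 8/3, LT = p^2.
f_2 = -2q^2 + 2q, LT = q^2.

The S-polynomials (S(f_1,f_2)) all reduce to 0 modulo the current basis, so we have a Gröbner basis.
Inter-reduce: drop elements whose leading term is divisible by another's, tail-reduce, and make monic.
Reduced Gröbner basis: {p^2 - 9q + 8, q^2 - q}.
Label its elements g_1 = p^2 - 9q + 8, g_2 = q^2 - q.

Reduce h = -5p^2 - 2q^2 + 47q - 40 modulo G:
  leading term p^2: subtract (-5)·g_1 from -5p^2 - 2q^2 + 47q - 40 → -2q^2 + 2q
  leading term q^2: subtract (-2)·g_2 from -2q^2 + 2q → 0
  normal form = 0.
Since the normal form is 0, h ∈ I.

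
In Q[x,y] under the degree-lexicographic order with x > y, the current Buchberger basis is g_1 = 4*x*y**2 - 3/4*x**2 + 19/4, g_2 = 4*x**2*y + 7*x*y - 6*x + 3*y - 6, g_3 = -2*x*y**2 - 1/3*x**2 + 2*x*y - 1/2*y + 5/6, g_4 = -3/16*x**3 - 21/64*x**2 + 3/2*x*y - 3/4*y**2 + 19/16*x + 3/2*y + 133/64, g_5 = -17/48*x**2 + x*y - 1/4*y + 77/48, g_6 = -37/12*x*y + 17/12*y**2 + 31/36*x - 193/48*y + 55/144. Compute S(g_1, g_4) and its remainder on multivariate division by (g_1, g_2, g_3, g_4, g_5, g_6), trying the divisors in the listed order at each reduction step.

lcm(LM(g_1), LM(g_4)) = x**3*y**2.
S = (lcm/LT(g_1))·g_1 − (lcm/LT(g_4))·g_4 = -3/16*x**4 - 7/4*x**2*y**2 + 8*x*y**3 - 4*y**4 + 19/3*x*y**2 + 8*y**3 + 19/16*x**2 + 133/12*y**2.
Reduce S modulo (g_1, g_2, g_3, g_4, g_5, g_6) in that order:
  leading term x**4: subtract (x)·g_4 from -3/16*x**4 - 7/4*x**2*y**2 + 8*x*y**3 - 4*y**4 + 19/3*x*y**2 + 8*y**3 + 19/16*x**2 + 133/12*y**2 → -7/4*x**2*y**2 + 8*x*y**3 - 4*y**4 + 21/64*x**3 - 3/2*x**2*y + 85/12*x*y**2 + 8*y**3 - 3/2*x*y + 133/12*y**2 - 133/64*x
  leading term x**2*y**2: subtract (-7/16*x)·g_1 from -7/4*x**2*y**2 + 8*x*y**3 - 4*y**4 + 21/64*x**3 - 3/2*x**2*y + 85/12*x*y**2 + 8*y**3 - 3/2*x*y + 133/12*y**2 - 133/64*x → 8*x*y**3 - 4*y**4 - 3/2*x**2*y + 85/12*x*y**2 + 8*y**3 - 3/2*x*y + 133/12*y**2
  leading term x*y**3: subtract (2*y)·g_1 from 8*x*y**3 - 4*y**4 - 3/2*x**2*y + 85/12*x*y**2 + 8*y**3 - 3/2*x*y + 133/12*y**2 → -4*y**4 + 85/12*x*y**2 + 8*y**3 - 3/2*x*y + 133/12*y**2 - 19/2*y
  leading term y**4: no divisor's leading term divides it; move -4*y**4 to the remainder.
  leading term x*y**2: subtract (85/48)·g_1 from 85/12*x*y**2 + 8*y**3 - 3/2*x*y + 133/12*y**2 - 19/2*y → 8*y**3 + 85/64*x**2 - 3/2*x*y + 133/12*y**2 - 19/2*y - 1615/192
  leading term y**3: no divisor's leading term divides it; move 8*y**3 to the remainder.
  leading term x**2: subtract (-15/4)·g_5 from 85/64*x**2 - 3/2*x*y + 133/12*y**2 - 19/2*y - 1615/192 → 9/4*x*y + 133/12*y**2 - 167/16*y - 115/48
  leading term x*y: subtract (-27/37)·g_6 from 9/4*x*y + 133/12*y**2 - 167/16*y - 115/48 → 1345/111*y**2 + 93/148*x - 1979/148*y - 235/111
  leading term y**2: no divisor's leading term divides it; move 1345/111*y**2 to the remainder.
  leading term x: no divisor's leading term divides it; move 93/148*x to the remainder.
  leading term y: no divisor's leading term divides it; move -1979/148*y to the remainder.
  leading term 1: no divisor's leading term divides it; move -235/111 to the remainder.
The remainder -4*y**4 + 8*y**3 + 1345/111*y**2 + 93/148*x - 1979/148*y - 235/111 is nonzero, so it would be added as the next basis element.

S(g_1, g_4) = -3/16*x**4 - 7/4*x**2*y**2 + 8*x*y**3 - 4*y**4 + 19/3*x*y**2 + 8*y**3 + 19/16*x**2 + 133/12*y**2; remainder on division = -4*y**4 + 8*y**3 + 1345/111*y**2 + 93/148*x - 1979/148*y - 235/111.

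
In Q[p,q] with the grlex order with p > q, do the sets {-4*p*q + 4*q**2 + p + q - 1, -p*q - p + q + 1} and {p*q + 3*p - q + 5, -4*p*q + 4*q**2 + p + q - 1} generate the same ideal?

No, the ideals differ.

Since reduced Gröbner bases are canonical representatives of ideals under a given ordering, it suffices to compute and compare them.
Buchberger on the first generating set:
f_1 = -4*p*q + 4*q**2 + p + q - 1, LT = p*q.
f_2 = -p*q - p + q + 1, LT = p*q.

S(f_1,f_2): lcm = p*q. S = -q**2 - 5/4*p + 3/4*q + 5/4.
  leading term q**2: no divisor's leading term divides it; move -q**2 to the remainder.
  leading term p: no divisor's leading term divides it; move -5/4*p to the remainder.
  leading term q: no divisor's leading term divides it; move 3/4*q to the remainder.
  leading term 1: no divisor's leading term divides it; move 5/4 to the remainder.
  remainder -q**2 - 5/4*p + 3/4*q + 5/4 ≠ 0; add g_3 = -q**2 - 5/4*p + 3/4*q + 5/4 to the basis.

S(f_1,g_3): lcm = p*q**2. S = -q**3 - 5/4*p**2 + 1/2*p*q - 1/4*q**2 + 5/4*p + 1/4*q.
  leading term q**3: subtract (q)·g_3 from -q**3 - 5/4*p**2 + 1/2*p*q - 1/4*q**2 + 5/4*p + 1/4*q → -5/4*p**2 + 7/4*p*q - q**2 + 5/4*p - q
  leading term p**2: no divisor's leading term divides it; move -5/4*p**2 to the remainder.
  leading term p*q: subtract (-7/16)·f_1 from 7/4*p*q - q**2 + 5/4*p - q → 3/4*q**2 + 27/16*p - 9/16*q - 7/16
  leading term q**2: subtract (-3/4)·g_3 from 3/4*q**2 + 27/16*p - 9/16*q - 7/16 → 3/4*p + 1/2
  leading term p: no divisor's leading term divides it; move 3/4*p to the remainder.
  leading term 1: no divisor's leading term divides it; move 1/2 to the remainder.
  remainder -5/4*p**2 + 3/4*p + 1/2 ≠ 0; add g_4 = -5/4*p**2 + 3/4*p + 1/2 to the basis.

The other S-polynomials (S(f_2,g_3), S(f_1,g_4), S(f_2,g_4), S(g_3,g_4)) all reduce to 0 modulo the current basis, so we have a Gröbner basis.
Inter-reduce: drop elements whose leading term is divisible by another's, tail-reduce, and make monic.
Reduced Gröbner basis: {p**2 - 3/5*p - 2/5, p*q + p - q - 1, q**2 + 5/4*p - 3/4*q - 5/4}.

Buchberger on the second generating set:
h_1 = p*q + 3*p - q + 5, LT = p*q.
h_2 = -4*p*q + 4*q**2 + p + q - 1, LT = p*q.

S(h_1,h_2): lcm = p*q. S = q**2 + 13/4*p - 3/4*q + 19/4.
  leading term q**2: no divisor's leading term divides it; move q**2 to the remainder.
  leading term p: no divisor's leading term divides it; move 13/4*p to the remainder.
  leading term q: no divisor's leading term divides it; move -3/4*q to the remainder.
  leading term 1: no divisor's leading term divides it; move 19/4 to the remainder.
  remainder q**2 + 13/4*p - 3/4*q + 19/4 ≠ 0; add k_3 = q**2 + 13/4*p - 3/4*q + 19/4 to the basis.

S(h_1,k_3): lcm = p*q**2. S = -13/4*p**2 + 15/4*p*q - q**2 - 19/4*p + 5*q.
  leading term p**2: no divisor's leading term divides it; move -13/4*p**2 to the remainder.
  leading term p*q: subtract (15/4)·h_1 from 15/4*p*q - q**2 - 19/4*p + 5*q → -q**2 - 16*p + 35/4*q - 75/4
  leading term q**2: subtract (-1)·k_3 from -q**2 - 16*p + 35/4*q - 75/4 → -51/4*p + 8*q - 14
  leading term p: no divisor's leading term divides it; move -51/4*p to the remainder.
  leading term q: no divisor's leading term divides it; move 8*q to the remainder.
  leading term 1: no divisor's leading term divides it; move -14 to the remainder.
  remainder -13/4*p**2 - 51/4*p + 8*q - 14 ≠ 0; add k_4 = -13/4*p**2 - 51/4*p + 8*q - 14 to the basis.

The other S-polynomials (S(h_2,k_3), S(h_1,k_4), S(h_2,k_4), S(k_3,k_4)) all reduce to 0 modulo the current basis, so we have a Gröbner basis.
Inter-reduce: drop elements whose leading term is divisible by another's, tail-reduce, and make monic.
Reduced Gröbner basis: {p**2 + 51/13*p - 32/13*q + 56/13, p*q + 3*p - q + 5, q**2 + 13/4*p - 3/4*q + 19/4}.

These differ, so the ideals are not equal.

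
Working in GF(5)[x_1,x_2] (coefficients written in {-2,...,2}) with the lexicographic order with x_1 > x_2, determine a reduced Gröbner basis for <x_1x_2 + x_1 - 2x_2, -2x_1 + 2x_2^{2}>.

f_1 = x_1x_2 + x_1 - 2x_2, LT = x_1x_2.
f_2 = -2x_1 + 2x_2^{2}, LT = x_1.

S(f_1,f_2): lcm = x_1x_2. S = x_1 + x_2^{3} - 2x_2.
  leading term x_1: subtract (2)·f_2 from x_1 + x_2^{3} - 2x_2 → x_2^{3} + x_2^{2} - 2x_2
  leading term x_2^{3}: no divisor's leading term divides it; move x_2^{3} to the remainder.
  leading term x_2^{2}: no divisor's leading term divides it; move x_2^{2} to the remainder.
  leading term x_2: no divisor's leading term divides it; move -2x_2 to the remainder.
  remainder x_2^{3} + x_2^{2} - 2x_2 ≠ 0; add g_3 = x_2^{3} + x_2^{2} - 2x_2 to the basis.

S(f_1,g_3): lcm = x_1x_2^{3}. S = 2x_1x_2 - 2x_2^{3}.
  leading term x_1x_2: subtract (2)·f_1 from 2x_1x_2 - 2x_2^{3} → -2x_1 - 2x_2^{3} - x_2
  leading term x_1: subtract (1)·f_2 from -2x_1 - 2x_2^{3} - x_2 → -2x_2^{3} - 2x_2^{2} - x_2
  leading term x_2^{3}: subtract (-2)·g_3 from -2x_2^{3} - 2x_2^{2} - x_2 → 0
  remainder 0.

S(f_2,g_3): leading monomials are coprime, so the S-polynomial reduces to 0 (Buchberger's first criterion).
Every S-polynomial of the final basis reduces to 0, so we have a Gröbner basis.
Inter-reduce: drop elements whose leading term is divisible by another's, tail-reduce, and make monic.

G = {x_1 - x_2^{2}, x_2^{3} + x_2^{2} - 2x_2}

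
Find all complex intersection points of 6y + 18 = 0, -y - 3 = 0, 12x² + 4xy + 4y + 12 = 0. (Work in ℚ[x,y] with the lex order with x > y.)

{(0, -3), (1, -3)}

Compute a lex Gröbner basis by Buchberger's algorithm.
f_1 = 6y + 18, LT = y.
f_2 = -y - 3, LT = y.
f_3 = 12x² + 4xy + 4y + 12, LT = x².

The S-polynomials (S(f_1,f_2), S(f_1,f_3), S(f_2,f_3)) all reduce to 0 modulo the current basis, so we have a Gröbner basis.
Inter-reduce: drop elements whose leading term is divisible by another's, tail-reduce, and make monic.
Reduced Gröbner basis: {x² - x, y + 3}.

Elimination: the polynomial y + 3 lies in the elimination ideal for y, so y ∈ {-3}. For each such y, the remaining basis elements (now univariate) give the rest of the solution.
  y = -3: the earlier basis element becomes x² - x = 0, giving x = 0, 1 — points (0, -3), (1, -3).
Substituting each solution back into the original system confirms all equations vanish.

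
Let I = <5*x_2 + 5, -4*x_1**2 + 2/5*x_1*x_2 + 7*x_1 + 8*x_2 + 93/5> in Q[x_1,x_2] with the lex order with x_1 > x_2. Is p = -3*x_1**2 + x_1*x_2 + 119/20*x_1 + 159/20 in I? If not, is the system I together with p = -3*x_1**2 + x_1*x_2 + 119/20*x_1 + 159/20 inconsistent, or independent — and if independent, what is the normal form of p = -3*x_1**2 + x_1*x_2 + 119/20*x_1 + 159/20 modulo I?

First compute the reduced Gröbner basis of I by Buchberger's algorithm.
f_1 = 5*x_2 + 5, LT = x_2.
f_2 = -4*x_1**2 + 2/5*x_1*x_2 + 7*x_1 + 8*x_2 + 93/5, LT = x_1**2.

The S-polynomials (S(f_1,f_2)) all reduce to 0 modulo the current basis, so we have a Gröbner basis.
Inter-reduce: drop elements whose leading term is divisible by another's, tail-reduce, and make monic.
Reduced Gröbner basis: {x_1**2 - 33/20*x_1 - 53/20, x_2 + 1}.
Label its elements g_1 = x_1**2 - 33/20*x_1 - 53/20, g_2 = x_2 + 1.

Reduce p = -3*x_1**2 + x_1*x_2 + 119/20*x_1 + 159/20 modulo G:
  leading term x_1**2: subtract (-3)·g_1 from -3*x_1**2 + x_1*x_2 + 119/20*x_1 + 159/20 → x_1*x_2 + x_1
  leading term x_1*x_2: subtract (x_1)·g_2 from x_1*x_2 + x_1 → 0
  normal form = 0.
Since the normal form is 0, p ∈ I.

-3*x_1**2 + x_1*x_2 + 119/20*x_1 + 159/20 lies in I (it reduces to 0).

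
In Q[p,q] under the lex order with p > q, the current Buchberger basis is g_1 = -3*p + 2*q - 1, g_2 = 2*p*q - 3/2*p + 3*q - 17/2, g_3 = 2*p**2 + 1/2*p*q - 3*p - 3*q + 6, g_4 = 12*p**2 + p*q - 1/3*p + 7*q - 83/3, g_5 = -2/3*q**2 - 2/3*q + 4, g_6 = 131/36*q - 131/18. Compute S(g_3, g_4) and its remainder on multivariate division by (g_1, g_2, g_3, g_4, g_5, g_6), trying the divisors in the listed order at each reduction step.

lcm(LM(g_3), LM(g_4)) = p**2.
S = (lcm/LT(g_3))·g_3 − (lcm/LT(g_4))·g_4 = 1/6*p*q - 53/36*p - 25/12*q + 191/36.
Reduce S modulo (g_1, g_2, g_3, g_4, g_5, g_6) in that order:
  leading term p*q: subtract (-1/18*q)·g_1 from 1/6*p*q - 53/36*p - 25/12*q + 191/36 → -53/36*p + 1/9*q**2 - 77/36*q + 191/36
  leading term p: subtract (53/108)·g_1 from -53/36*p + 1/9*q**2 - 77/36*q + 191/36 → 1/9*q**2 - 337/108*q + 313/54
  leading term q**2: subtract (-1/6)·g_5 from 1/9*q**2 - 337/108*q + 313/54 → -349/108*q + 349/54
  leading term q: subtract (-349/393)·g_6 from -349/108*q + 349/54 → 0
The remainder is 0, so this S-polynomial contributes no new basis element.
This is the inner loop of Buchberger's algorithm — each nonzero remainder becomes a new basis element.

S(g_3, g_4) = 1/6*p*q - 53/36*p - 25/12*q + 191/36; remainder on division = 0.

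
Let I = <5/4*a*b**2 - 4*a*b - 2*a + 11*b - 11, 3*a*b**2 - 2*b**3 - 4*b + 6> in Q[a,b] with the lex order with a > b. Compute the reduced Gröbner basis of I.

G = {a + 5/6*b**4 - 37/12*b**3 + 38/3*b**2 - 151/6*b + 59/4, b**5 - 16/5*b**4 + 68/5*b**3 - 113/5*b**2 + 32/5*b + 24/5}

f_1 = 5/4*a*b**2 - 4*a*b - 2*a + 11*b - 11, LT = a*b**2.
f_2 = 3*a*b**2 - 2*b**3 - 4*b + 6, LT = a*b**2.

S(f_1,f_2): lcm = a*b**2. S = -16/5*a*b - 8/5*a + 2/3*b**3 + 152/15*b - 54/5.
  reduce S modulo (f_1, f_2):
  remainder -16/5*a*b - 8/5*a + 2/3*b**3 + 152/15*b - 54/5 ≠ 0; add g_3 = -16/5*a*b - 8/5*a + 2/3*b**3 + 152/15*b - 54/5 to the basis.

S(f_1,g_3): lcm = a*b**2. S = -37/10*a*b - 8/5*a + 5/24*b**4 + 19/6*b**2 + 217/40*b - 44/5.
  reduce S modulo (f_1, f_2, g_3):
  remainder 1/4*a + 5/24*b**4 - 37/48*b**3 + 19/6*b**2 - 151/24*b + 59/16 ≠ 0; add g_4 = 1/4*a + 5/24*b**4 - 37/48*b**3 + 19/6*b**2 - 151/24*b + 59/16 to the basis.

S(f_1,g_4): lcm = a*b**2. S = -16/5*a*b - 8/5*a - 5/6*b**6 + 37/12*b**5 - 38/3*b**4 + 151/6*b**3 - 59/4*b**2 + 44/5*b - 44/5.
  reduce S modulo (f_1, f_2, g_3, g_4):
  remainder -5/6*b**6 + 37/12*b**5 - 38/3*b**4 + 49/2*b**3 - 59/4*b**2 - 4/3*b + 2 ≠ 0; add g_5 = -5/6*b**6 + 37/12*b**5 - 38/3*b**4 + 49/2*b**3 - 59/4*b**2 - 4/3*b + 2 to the basis.

S(g_3,g_4): lcm = a*b. S = 1/2*a - 5/6*b**5 + 37/12*b**4 - 103/8*b**3 + 151/6*b**2 - 215/12*b + 27/8.
  reduce S modulo (f_1, f_2, g_3, g_4, g_5):
  remainder -5/6*b**5 + 8/3*b**4 - 34/3*b**3 + 113/6*b**2 - 16/3*b - 4 ≠ 0; add g_6 = -5/6*b**5 + 8/3*b**4 - 34/3*b**3 + 113/6*b**2 - 16/3*b - 4 to the basis.

The other S-polynomials (S(f_2,g_3), S(f_2,g_4), S(f_1,g_5), S(f_2,g_5), S(g_3,g_5), S(g_4,g_5), S(f_1,g_6), S(f_2,g_6), S(g_3,g_6), S(g_4,g_6), S(g_5,g_6)) all reduce to 0 modulo the current basis, so we have a Gröbner basis.
Inter-reduce: drop elements whose leading term is divisible by another's, tail-reduce, and make monic.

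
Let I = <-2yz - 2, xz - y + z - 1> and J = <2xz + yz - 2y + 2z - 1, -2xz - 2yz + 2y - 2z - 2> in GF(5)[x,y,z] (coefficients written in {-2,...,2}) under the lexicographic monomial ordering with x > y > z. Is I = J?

For a fixed monomial order, each ideal has a unique reduced Gröbner basis; comparing bases decides equality.
Buchberger on the first generating set:
f_1 = -2yz - 2, LT = yz.
f_2 = xz - y + z - 1, LT = xz.

S(f_1,f_2): lcm = xyz. S = x + y^2 - yz + y.
  leading term x: no divisor's leading term divides it; move x to the remainder.
  leading term y^2: no divisor's leading term divides it; move y^2 to the remainder.
  leading term yz: subtract (-2)·f_1 from -yz + y → y + 1
  leading term y: no divisor's leading term divides it; move y to the remainder.
  leading term 1: no divisor's leading term divides it; move 1 to the remainder.
  remainder x + y^2 + y + 1 ≠ 0; add g_3 = x + y^2 + y + 1 to the basis.

The other S-polynomials (S(f_1,g_3), S(f_2,g_3)) all reduce to 0 modulo the current basis, so we have a Gröbner basis.
Inter-reduce: drop elements whose leading term is divisible by another's, tail-reduce, and make monic.
Reduced Gröbner basis: {x + y^2 + y + 1, yz + 1}.

Buchberger on the second generating set:
h_1 = 2xz + yz - 2y + 2z - 1, LT = xz.
h_2 = -2xz - 2yz + 2y - 2z - 2, LT = xz.

S(h_1,h_2): lcm = xz. S = 2yz + 1.
  leading term yz: no divisor's leading term divides it; move 2yz to the remainder.
  leading term 1: no divisor's leading term divides it; move 1 to the remainder.
  remainder 2yz + 1 ≠ 0; add k_3 = 2yz + 1 to the basis.

S(h_1,k_3): lcm = xyz. S = 2x - 2y^2z - y^2 + yz + 2y.
  leading term x: no divisor's leading term divides it; move 2x to the remainder.
  leading term y^2z: subtract (-y)·k_3 from -2y^2z - y^2 + yz + 2y → -y^2 + yz - 2y
  leading term y^2: no divisor's leading term divides it; move -y^2 to the remainder.
  leading term yz: subtract (-2)·k_3 from yz - 2y → -2y + 2
  leading term y: no divisor's leading term divides it; move -2y to the remainder.
  leading term 1: no divisor's leading term divides it; move 2 to the remainder.
  remainder 2x - y^2 - 2y + 2 ≠ 0; add k_4 = 2x - y^2 - 2y + 2 to the basis.

The other S-polynomials (S(h_2,k_3), S(h_1,k_4), S(h_2,k_4), S(k_3,k_4)) all reduce to 0 modulo the current basis, so we have a Gröbner basis.
Inter-reduce: drop elements whose leading term is divisible by another's, tail-reduce, and make monic.
Reduced Gröbner basis: {x + 2y^2 - y + 1, yz - 2}.

Since the reduced bases disagree, the two ideals are not the same.

No, the ideals differ.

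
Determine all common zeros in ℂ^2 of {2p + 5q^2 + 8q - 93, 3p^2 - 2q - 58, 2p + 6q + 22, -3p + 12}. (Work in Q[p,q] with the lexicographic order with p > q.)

{(4, -5)}

Compute a lex Gröbner basis by Buchberger's algorithm.
f_1 = 2p + 5q^2 + 8q - 93, LT = p.
f_2 = 3p^2 - 2q - 58, LT = p^2.
f_3 = 2p + 6q + 22, LT = p.
f_4 = -3p + 12, LT = p.

S(f_1,f_2): lcm = p^2. S = 5/2pq^2 + 4pq - 93/2p + 2/3q + 58/3.
  leading term pq^2: subtract (5/4q^2)·f_1 from 5/2pq^2 + 4pq - 93/2p + 2/3q + 58/3 → 4pq - 93/2p - 25/4q^4 - 10q^3 + 465/4q^2 + 2/3q + 58/3
  leading term pq: subtract (2q)·f_1 from 4pq - 93/2p - 25/4q^4 - 10q^3 + 465/4q^2 + 2/3q + 58/3 → -93/2p - 25/4q^4 - 20q^3 + 401/4q^2 + 560/3q + 58/3
  leading term p: subtract (-93/4)·f_1 from -93/2p - 25/4q^4 - 20q^3 + 401/4q^2 + 560/3q + 58/3 → -25/4q^4 - 20q^3 + 433/2q^2 + 1118/3q - 25715/12
  leading term q^4: no divisor's leading term divides it; move -25/4q^4 to the remainder.
  leading term q^3: no divisor's leading term divides it; move -20q^3 to the remainder.
  leading term q^2: no divisor's leading term divides it; move 433/2q^2 to the remainder.
  leading term q: no divisor's leading term divides it; move 1118/3q to the remainder.
  leading term 1: no divisor's leading term divides it; move -25715/12 to the remainder.
  remainder -25/4q^4 - 20q^3 + 433/2q^2 + 1118/3q - 25715/12 ≠ 0; add h_5 = -25/4q^4 - 20q^3 + 433/2q^2 + 1118/3q - 25715/12 to the basis.

S(f_1,f_3): lcm = p. S = 5/2q^2 + q - 115/2.
  leading term q^2: no divisor's leading term divides it; move 5/2q^2 to the remainder.
  leading term q: no divisor's leading term divides it; move q to the remainder.
  leading term 1: no divisor's leading term divides it; move -115/2 to the remainder.
  remainder 5/2q^2 + q - 115/2 ≠ 0; add h_6 = 5/2q^2 + q - 115/2 to the basis.

S(f_1,f_4): lcm = p. S = 5/2q^2 + 4q - 85/2.
  leading term q^2: subtract (1)·h_6 from 5/2q^2 + 4q - 85/2 → 3q + 15
  leading term q: no divisor's leading term divides it; move 3q to the remainder.
  leading term 1: no divisor's leading term divides it; move 15 to the remainder.
  remainder 3q + 15 ≠ 0; add h_7 = 3q + 15 to the basis.

S(f_2,f_3): lcm = p^2. S = -3pq - 11p - 2/3q - 58/3.
  leading term pq: subtract (-3/2q)·f_1 from -3pq - 11p - 2/3q - 58/3 → -11p + 15/2q^3 + 12q^2 - 841/6q - 58/3
  leading term p: subtract (-11/2)·f_1 from -11p + 15/2q^3 + 12q^2 - 841/6q - 58/3 → 15/2q^3 + 79/2q^2 - 577/6q - 3185/6
  leading term q^3: subtract (3q)·h_6 from 15/2q^3 + 79/2q^2 - 577/6q - 3185/6 → 73/2q^2 + 229/3q - 3185/6
  leading term q^2: subtract (73/5)·h_6 from 73/2q^2 + 229/3q - 3185/6 → 926/15q + 926/3
  leading term q: subtract (926/45)·h_7 from 926/15q + 926/3 → 0
  remainder 0.

S(f_2,f_4): lcm = p^2. S = 4p - 2/3q - 58/3.
  leading term p: subtract (2)·f_1 from 4p - 2/3q - 58/3 → -10q^2 - 50/3q + 500/3
  leading term q^2: subtract (-4)·h_6 from -10q^2 - 50/3q + 500/3 → -38/3q - 190/3
  leading term q: subtract (-38/9)·h_7 from -38/3q - 190/3 → 0
  remainder 0.

S(f_3,f_4): lcm = p. S = 3q + 15.
  leading term q: subtract (1)·h_7 from 3q + 15 → 0
  remainder 0.

S(f_1,h_5): leading monomials are coprime, so the S-polynomial reduces to 0 (Buchberger's first criterion).
S(f_2,h_5): leading monomials are coprime, so the S-polynomial reduces to 0 (Buchberger's first criterion).
S(f_3,h_5): leading monomials are coprime, so the S-polynomial reduces to 0 (Buchberger's first criterion).
S(f_4,h_5): leading monomials are coprime, so the S-polynomial reduces to 0 (Buchberger's first criterion).
S(f_1,h_6): leading monomials are coprime, so the S-polynomial reduces to 0 (Buchberger's first criterion).
S(f_2,h_6): leading monomials are coprime, so the S-polynomial reduces to 0 (Buchberger's first criterion).
S(f_3,h_6): leading monomials are coprime, so the S-polynomial reduces to 0 (Buchberger's first criterion).
S(f_4,h_6): leading monomials are coprime, so the S-polynomial reduces to 0 (Buchberger's first criterion).
S(h_5,h_6): lcm = q^4. S = 14/5q^3 - 291/25q^2 - 4472/75q + 5143/15.
  leading term q^3: subtract (28/25q)·h_6 from 14/5q^3 - 291/25q^2 - 4472/75q + 5143/15 → -319/25q^2 + 358/75q + 5143/15
  leading term q^2: subtract (-638/125)·h_6 from -319/25q^2 + 358/75q + 5143/15 → 3704/375q + 3704/75
  leading term q: subtract (3704/1125)·h_7 from 3704/375q + 3704/75 → 0
  remainder 0.

S(f_1,h_7): leading monomials are coprime, so the S-polynomial reduces to 0 (Buchberger's first criterion).
S(f_2,h_7): leading monomials are coprime, so the S-polynomial reduces to 0 (Buchberger's first criterion).
S(f_3,h_7): leading monomials are coprime, so the S-polynomial reduces to 0 (Buchberger's first criterion).
S(f_4,h_7): leading monomials are coprime, so the S-polynomial reduces to 0 (Buchberger's first criterion).
S(h_5,h_7): lcm = q^4. S = -9/5q^3 - 866/25q^2 - 4472/75q + 5143/15.
  leading term q^3: subtract (-18/25q)·h_6 from -9/5q^3 - 866/25q^2 - 4472/75q + 5143/15 → -848/25q^2 - 7577/75q + 5143/15
  leading term q^2: subtract (-1696/125)·h_6 from -848/25q^2 - 7577/75q + 5143/15 → -32797/375q - 32797/75
  leading term q: subtract (-32797/1125)·h_7 from -32797/375q - 32797/75 → 0
  remainder 0.

S(h_6,h_7): lcm = q^2. S = -23/5q - 23.
  leading term q: subtract (-23/15)·h_7 from -23/5q - 23 → 0
  remainder 0.

Every S-polynomial of the final basis reduces to 0, so we have a Gröbner basis.
Inter-reduce: drop elements whose leading term is divisible by another's, tail-reduce, and make monic.
Reduced Gröbner basis: {p - 4, q + 5}.

From the last basis element, q + 5 = 0, so q takes values in {-5}. Each choice, substituted upward through the basis, yields the corresponding point(s) of the solution set.
  q = -5: the earlier basis element becomes p - 4 = 0, giving p = 4 — point (4, -5).
Check: every point annihilates each of the original generators.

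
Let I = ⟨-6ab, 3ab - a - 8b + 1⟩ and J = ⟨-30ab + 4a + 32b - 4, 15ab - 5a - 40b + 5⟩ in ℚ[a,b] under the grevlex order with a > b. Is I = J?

Two ideals are equal iff their reduced Gröbner bases coincide (the reduced basis is unique for a fixed ordering).
Buchberger on the first generating set:
f_1 = -6ab, LT = ab.
f_2 = 3ab - a - 8b + 1, LT = ab.

S(f_1,f_2): lcm = ab. S = ⅓a + 8/3b - ⅓.
  reduce S modulo (f_1, f_2):
  remainder ⅓a + 8/3b - ⅓ ≠ 0; add g_3 = ⅓a + 8/3b - ⅓ to the basis.

S(f_1,g_3): lcm = ab. S = -8b² + b.
  reduce S modulo (f_1, f_2, g_3):
  remainder -8b² + b ≠ 0; add g_4 = -8b² + b to the basis.

The other S-polynomials (S(f_2,g_3), S(f_1,g_4), S(f_2,g_4), S(g_3,g_4)) all reduce to 0 modulo the current basis, so we have a Gröbner basis.
Inter-reduce: drop elements whose leading term is divisible by another's, tail-reduce, and make monic.
Reduced Gröbner basis: {b² - ⅛b, a + 8b - 1}.

Buchberger on the second generating set:
h_1 = -30ab + 4a + 32b - 4, LT = ab.
h_2 = 15ab - 5a - 40b + 5, LT = ab.

S(h_1,h_2): lcm = ab. S = ⅕a + 8/5b - ⅕.
  reduce S modulo (h_1, h_2):
  remainder ⅕a + 8/5b - ⅕ ≠ 0; add k_3 = ⅕a + 8/5b - ⅕ to the basis.

S(h_1,k_3): lcm = ab. S = -8b² - 2/15a - 1/15b + 2/15.
  reduce S modulo (h_1, h_2, k_3):
  remainder -8b² + b ≠ 0; add k_4 = -8b² + b to the basis.

The other S-polynomials (S(h_2,k_3), S(h_1,k_4), S(h_2,k_4), S(k_3,k_4)) all reduce to 0 modulo the current basis, so we have a Gröbner basis.
Inter-reduce: drop elements whose leading term is divisible by another's, tail-reduce, and make monic.
Reduced Gröbner basis: {b² - ⅛b, a + 8b - 1}.

Same reduced basis, so the two generating sets span the same ideal.

Yes, the ideals are equal.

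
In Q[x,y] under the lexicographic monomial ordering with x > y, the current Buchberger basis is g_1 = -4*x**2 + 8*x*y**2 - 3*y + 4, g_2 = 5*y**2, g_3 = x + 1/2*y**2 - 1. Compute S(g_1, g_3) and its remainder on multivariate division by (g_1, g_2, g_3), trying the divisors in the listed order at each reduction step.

lcm(LM(g_1), LM(g_3)) = x**2.
S = (lcm/LT(g_1))·g_1 − (lcm/LT(g_3))·g_3 = -5/2*x*y**2 + x + 3/4*y - 1.
Reduce S modulo (g_1, g_2, g_3) in that order:
  leading term x*y**2: subtract (-1/2*x)·g_2 from -5/2*x*y**2 + x + 3/4*y - 1 → x + 3/4*y - 1
  leading term x: subtract (1)·g_3 from x + 3/4*y - 1 → -1/2*y**2 + 3/4*y
  leading term y**2: subtract (-1/10)·g_2 from -1/2*y**2 + 3/4*y → 3/4*y
  leading term y: no divisor's leading term divides it; move 3/4*y to the remainder.
The remainder 3/4*y is nonzero, so it would be added as the next basis element.

S(g_1, g_3) = -5/2*x*y**2 + x + 3/4*y - 1; remainder on division = 3/4*y.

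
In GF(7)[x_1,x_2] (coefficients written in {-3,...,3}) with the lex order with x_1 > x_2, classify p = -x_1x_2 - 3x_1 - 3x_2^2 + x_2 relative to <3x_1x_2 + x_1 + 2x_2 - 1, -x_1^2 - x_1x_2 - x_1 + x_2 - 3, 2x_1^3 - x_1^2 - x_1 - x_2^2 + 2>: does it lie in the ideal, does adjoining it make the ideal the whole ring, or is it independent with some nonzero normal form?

-x_1x_2 - 3x_1 - 3x_2^2 + x_2 lies in I (it reduces to 0).

First compute the reduced Gröbner basis of I by Buchberger's algorithm.
f_1 = 3x_1x_2 + x_1 + 2x_2 - 1, LT = x_1x_2.
f_2 = -x_1^2 - x_1x_2 - x_1 + x_2 - 3, LT = x_1^2.
f_3 = 2x_1^3 - x_1^2 - x_1 - x_2^2 + 2, LT = x_1^3.

S(f_1,f_2): lcm = x_1^2x_2. S = -2x_1^2 - x_1x_2^2 + 2x_1x_2 + 2x_1 + x_2^2 - 3x_2.
  leading term x_1^2: subtract (2)·f_2 from -2x_1^2 - x_1x_2^2 + 2x_1x_2 + 2x_1 + x_2^2 - 3x_2 → -x_1x_2^2 - 3x_1x_2 - 3x_1 + x_2^2 + 2x_2 - 1
  leading term x_1x_2^2: subtract (2x_2)·f_1 from -x_1x_2^2 - 3x_1x_2 - 3x_1 + x_2^2 + 2x_2 - 1 → 2x_1x_2 - 3x_1 - 3x_2^2 - 3x_2 - 1
  leading term x_1x_2: subtract (3)·f_1 from 2x_1x_2 - 3x_1 - 3x_2^2 - 3x_2 - 1 → x_1 - 3x_2^2 - 2x_2 + 2
  leading term x_1: no divisor's leading term divides it; move x_1 to the remainder.
  leading term x_2^2: no divisor's leading term divides it; move -3x_2^2 to the remainder.
  leading term x_2: no divisor's leading term divides it; move -2x_2 to the remainder.
  leading term 1: no divisor's leading term divides it; move 2 to the remainder.
  remainder x_1 - 3x_2^2 - 2x_2 + 2 ≠ 0; add h_4 = x_1 - 3x_2^2 - 2x_2 + 2 to the basis.

S(f_1,f_3): lcm = x_1^3x_2. S = -2x_1^3 + 2x_1^2 - 3x_1x_2 - 3x_2^3 - x_2.
  leading term x_1^3: subtract (2x_1)·f_2 from -2x_1^3 + 2x_1^2 - 3x_1x_2 - 3x_2^3 - x_2 → 2x_1^2x_2 - 3x_1^2 + 2x_1x_2 - x_1 - 3x_2^3 - x_2
  leading term x_1^2x_2: subtract (3x_1)·f_1 from 2x_1^2x_2 - 3x_1^2 + 2x_1x_2 - x_1 - 3x_2^3 - x_2 → x_1^2 + 3x_1x_2 + 2x_1 - 3x_2^3 - x_2
  leading term x_1^2: subtract (-1)·f_2 from x_1^2 + 3x_1x_2 + 2x_1 - 3x_2^3 - x_2 → 2x_1x_2 + x_1 - 3x_2^3 - 3
  leading term x_1x_2: subtract (3)·f_1 from 2x_1x_2 + x_1 - 3x_2^3 - 3 → -2x_1 - 3x_2^3 + x_2
  leading term x_1: subtract (-2)·h_4 from -2x_1 - 3x_2^3 + x_2 → -3x_2^3 + x_2^2 - 3x_2 - 3
  leading term x_2^3: no divisor's leading term divides it; move -3x_2^3 to the remainder.
  leading term x_2^2: no divisor's leading term divides it; move x_2^2 to the remainder.
  leading term x_2: no divisor's leading term divides it; move -3x_2 to the remainder.
  leading term 1: no divisor's leading term divides it; move -3 to the remainder.
  remainder -3x_2^3 + x_2^2 - 3x_2 - 3 ≠ 0; add h_5 = -3x_2^3 + x_2^2 - 3x_2 - 3 to the basis.

S(f_2,f_3): lcm = x_1^3. S = x_1^2x_2 - 2x_1^2 - x_1x_2 - 3x_2^2 - 1.
  leading term x_1^2x_2: subtract (-2x_1)·f_1 from x_1^2x_2 - 2x_1^2 - x_1x_2 - 3x_2^2 - 1 → 3x_1x_2 - 2x_1 - 3x_2^2 - 1
  leading term x_1x_2: subtract (1)·f_1 from 3x_1x_2 - 2x_1 - 3x_2^2 - 1 → -3x_1 - 3x_2^2 - 2x_2
  leading term x_1: subtract (-3)·h_4 from -3x_1 - 3x_2^2 - 2x_2 → 2x_2^2 - x_2 - 1
  leading term x_2^2: no divisor's leading term divides it; move 2x_2^2 to the remainder.
  leading term x_2: no divisor's leading term divides it; move -x_2 to the remainder.
  leading term 1: no divisor's leading term divides it; move -1 to the remainder.
  remainder 2x_2^2 - x_2 - 1 ≠ 0; add h_6 = 2x_2^2 - x_2 - 1 to the basis.

S(f_1,h_4): lcm = x_1x_2. S = -2x_1 + 3x_2^3 + 2x_2^2 + x_2 + 2.
  leading term x_1: subtract (-2)·h_4 from -2x_1 + 3x_2^3 + 2x_2^2 + x_2 + 2 → 3x_2^3 + 3x_2^2 - 3x_2 - 1
  leading term x_2^3: subtract (-1)·h_5 from 3x_2^3 + 3x_2^2 - 3x_2 - 1 → -3x_2^2 + x_2 + 3
  leading term x_2^2: subtract (2)·h_6 from -3x_2^2 + x_2 + 3 → 3x_2 - 2
  leading term x_2: no divisor's leading term divides it; move 3x_2 to the remainder.
  leading term 1: no divisor's leading term divides it; move -2 to the remainder.
  remainder 3x_2 - 2 ≠ 0; add h_7 = 3x_2 - 2 to the basis.

The other S-polynomials (S(f_2,h_4), S(f_3,h_4), S(f_1,h_5), S(f_2,h_5), S(f_3,h_5), S(h_4,h_5), S(f_1,h_6), S(f_2,h_6), S(f_3,h_6), S(h_4,h_6), S(h_5,h_6), S(f_1,h_7), S(f_2,h_7), S(f_3,h_7), S(h_4,h_7), S(h_5,h_7), S(h_6,h_7)) all reduce to 0 modulo the current basis, so we have a Gröbner basis.
Inter-reduce: drop elements whose leading term is divisible by another's, tail-reduce, and make monic.
Reduced Gröbner basis: {x_1 - 3, x_2 - 3}.
Label its elements g_1 = x_1 - 3, g_2 = x_2 - 3.

Reduce p = -x_1x_2 - 3x_1 - 3x_2^2 + x_2 modulo G:
  leading term x_1x_2: subtract (-x_2)·g_1 from -x_1x_2 - 3x_1 - 3x_2^2 + x_2 → -3x_1 - 3x_2^2 - 2x_2
  leading term x_1: subtract (-3)·g_1 from -3x_1 - 3x_2^2 - 2x_2 → -3x_2^2 - 2x_2 - 2
  leading term x_2^2: subtract (-3x_2)·g_2 from -3x_2^2 - 2x_2 - 2 → 3x_2 - 2
  leading term x_2: subtract (3)·g_2 from 3x_2 - 2 → 0
  normal form = 0.
Since the normal form is 0, p ∈ I.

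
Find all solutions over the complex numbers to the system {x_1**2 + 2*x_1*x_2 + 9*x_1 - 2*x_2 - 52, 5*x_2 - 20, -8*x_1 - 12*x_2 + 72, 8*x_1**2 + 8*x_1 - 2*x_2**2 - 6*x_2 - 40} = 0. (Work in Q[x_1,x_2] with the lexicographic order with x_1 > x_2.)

{(3, 4)}

Compute a lex Gröbner basis by Buchberger's algorithm.
f_1 = x_1**2 + 2*x_1*x_2 + 9*x_1 - 2*x_2 - 52, LT = x_1**2.
f_2 = 5*x_2 - 20, LT = x_2.
f_3 = -8*x_1 - 12*x_2 + 72, LT = x_1.
f_4 = 8*x_1**2 + 8*x_1 - 2*x_2**2 - 6*x_2 - 40, LT = x_1**2.

S(f_1,f_2): leading monomials are coprime, so the S-polynomial reduces to 0 (Buchberger's first criterion).
S(f_1,f_3): lcm = x_1**2. S = 1/2*x_1*x_2 + 18*x_1 - 2*x_2 - 52.
  leading term x_1*x_2: subtract (1/10*x_1)·f_2 from 1/2*x_1*x_2 + 18*x_1 - 2*x_2 - 52 → 20*x_1 - 2*x_2 - 52
  leading term x_1: subtract (-5/2)·f_3 from 20*x_1 - 2*x_2 - 52 → -32*x_2 + 128
  leading term x_2: subtract (-32/5)·f_2 from -32*x_2 + 128 → 0
  remainder 0.

S(f_1,f_4): lcm = x_1**2. S = 2*x_1*x_2 + 8*x_1 + 1/4*x_2**2 - 5/4*x_2 - 47.
  leading term x_1*x_2: subtract (2/5*x_1)·f_2 from 2*x_1*x_2 + 8*x_1 + 1/4*x_2**2 - 5/4*x_2 - 47 → 16*x_1 + 1/4*x_2**2 - 5/4*x_2 - 47
  leading term x_1: subtract (-2)·f_3 from 16*x_1 + 1/4*x_2**2 - 5/4*x_2 - 47 → 1/4*x_2**2 - 101/4*x_2 + 97
  leading term x_2**2: subtract (1/20*x_2)·f_2 from 1/4*x_2**2 - 101/4*x_2 + 97 → -97/4*x_2 + 97
  leading term x_2: subtract (-97/20)·f_2 from -97/4*x_2 + 97 → 0
  remainder 0.

S(f_2,f_3): leading monomials are coprime, so the S-polynomial reduces to 0 (Buchberger's first criterion).
S(f_2,f_4): leading monomials are coprime, so the S-polynomial reduces to 0 (Buchberger's first criterion).
S(f_3,f_4): lcm = x_1**2. S = 3/2*x_1*x_2 - 10*x_1 + 1/4*x_2**2 + 3/4*x_2 + 5.
  leading term x_1*x_2: subtract (3/10*x_1)·f_2 from 3/2*x_1*x_2 - 10*x_1 + 1/4*x_2**2 + 3/4*x_2 + 5 → -4*x_1 + 1/4*x_2**2 + 3/4*x_2 + 5
  leading term x_1: subtract (1/2)·f_3 from -4*x_1 + 1/4*x_2**2 + 3/4*x_2 + 5 → 1/4*x_2**2 + 27/4*x_2 - 31
  leading term x_2**2: subtract (1/20*x_2)·f_2 from 1/4*x_2**2 + 27/4*x_2 - 31 → 31/4*x_2 - 31
  leading term x_2: subtract (31/20)·f_2 from 31/4*x_2 - 31 → 0
  remainder 0.

Every S-polynomial of the final basis reduces to 0, so we have a Gröbner basis.
Inter-reduce: drop elements whose leading term is divisible by another's, tail-reduce, and make monic.
Reduced Gröbner basis: {x_1 - 3, x_2 - 4}.

The lex basis is triangular: the last element involves only x_2. Solving x_2 - 4 = 0 gives x_2 ∈ {4}; substituting each value into the earlier elements determines the remaining variables.
  x_2 = 4: the earlier basis element becomes x_1 - 3 = 0, giving x_1 = 3 — point (3, 4).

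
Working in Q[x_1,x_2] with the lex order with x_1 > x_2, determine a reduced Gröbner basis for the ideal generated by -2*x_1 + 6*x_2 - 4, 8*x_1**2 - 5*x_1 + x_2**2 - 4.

f_1 = -2*x_1 + 6*x_2 - 4, LT = x_1.
f_2 = 8*x_1**2 - 5*x_1 + x_2**2 - 4, LT = x_1**2.

S(f_1,f_2): lcm = x_1**2. S = -3*x_1*x_2 + 21/8*x_1 - 1/8*x_2**2 + 1/2.
  leading term x_1*x_2: subtract (3/2*x_2)·f_1 from -3*x_1*x_2 + 21/8*x_1 - 1/8*x_2**2 + 1/2 → 21/8*x_1 - 73/8*x_2**2 + 6*x_2 + 1/2
  leading term x_1: subtract (-21/16)·f_1 from 21/8*x_1 - 73/8*x_2**2 + 6*x_2 + 1/2 → -73/8*x_2**2 + 111/8*x_2 - 19/4
  leading term x_2**2: no divisor's leading term divides it; move -73/8*x_2**2 to the remainder.
  leading term x_2: no divisor's leading term divides it; move 111/8*x_2 to the remainder.
  leading term 1: no divisor's leading term divides it; move -19/4 to the remainder.
  remainder -73/8*x_2**2 + 111/8*x_2 - 19/4 ≠ 0; add g_3 = -73/8*x_2**2 + 111/8*x_2 - 19/4 to the basis.

S(f_1,g_3): leading monomials are coprime, so the S-polynomial reduces to 0 (Buchberger's first criterion).
S(f_2,g_3): leading monomials are coprime, so the S-polynomial reduces to 0 (Buchberger's first criterion).
Every S-polynomial of the final basis reduces to 0, so we have a Gröbner basis.
Inter-reduce: drop elements whose leading term is divisible by another's, tail-reduce, and make monic.

G = {x_1 - 3*x_2 + 2, x_2**2 - 111/73*x_2 + 38/73}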